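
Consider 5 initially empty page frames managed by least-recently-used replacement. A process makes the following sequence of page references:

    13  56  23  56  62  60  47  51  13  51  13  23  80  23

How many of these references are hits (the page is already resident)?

4

13 → miss, frames [13]
56 → miss, frames [13, 56]
23 → miss, frames [13, 56, 23]
56 → hit
62 → miss, frames [13, 23, 56, 62]
60 → miss, frames [13, 23, 56, 62, 60]
47 → miss, evict 13, frames [23, 56, 62, 60, 47]
51 → miss, evict 23, frames [56, 62, 60, 47, 51]
13 → miss, evict 56, frames [62, 60, 47, 51, 13]
51 → hit
13 → hit
23 → miss, evict 62, frames [60, 47, 51, 13, 23]
80 → miss, evict 60, frames [47, 51, 13, 23, 80]
23 → hit
Hits: 4.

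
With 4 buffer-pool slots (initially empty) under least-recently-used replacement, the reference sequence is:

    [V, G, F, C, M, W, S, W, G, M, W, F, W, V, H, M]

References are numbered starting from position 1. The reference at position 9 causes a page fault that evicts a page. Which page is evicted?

C

pos 1: V: miss, frames (V)
pos 2: G: miss, frames (V G)
pos 3: F: miss, frames (V G F)
pos 4: C: miss, frames (V G F C)
pos 5: M: miss, evict V, frames (G F C M)
pos 6: W: miss, evict G, frames (F C M W)
pos 7: S: miss, evict F, frames (C M W S)
pos 8: W: hit
pos 9: G: miss, evict C, frames (M S W G)
At position 9, page C is evicted.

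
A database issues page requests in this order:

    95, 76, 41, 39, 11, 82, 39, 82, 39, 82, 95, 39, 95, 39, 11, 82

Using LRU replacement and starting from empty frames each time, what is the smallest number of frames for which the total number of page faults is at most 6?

f=1: 16 faults
f=2: 11 faults
f=3: 9 faults
f=4: 7 faults
f=5: 7 faults
f=6: 6 faults
Smallest f with faults ≤ 6 is 6.

6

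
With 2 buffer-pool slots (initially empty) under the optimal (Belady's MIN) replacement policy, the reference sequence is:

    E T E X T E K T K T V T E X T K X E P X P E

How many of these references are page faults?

E -> miss, frames [E]
T -> miss, frames [E, T]
E -> hit
X -> miss, evict E, frames [T, X]
T -> hit
E -> miss, evict X, frames [T, E]
K -> miss, evict E, frames [T, K]
T -> hit
K -> hit
T -> hit
V -> miss, evict K, frames [T, V]
T -> hit
E -> miss, evict V, frames [T, E]
X -> miss, evict E, frames [T, X]
T -> hit
K -> miss, evict T, frames [X, K]
X -> hit
E -> miss, evict K, frames [X, E]
P -> miss, evict E, frames [X, P]
X -> hit
P -> hit
E -> miss, evict P, frames [X, E]
Page faults: 12.

12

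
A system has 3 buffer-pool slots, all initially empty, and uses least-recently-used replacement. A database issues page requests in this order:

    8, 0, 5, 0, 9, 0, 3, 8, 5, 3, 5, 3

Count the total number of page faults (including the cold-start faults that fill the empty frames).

7

8 → miss, frames {8}
0 → miss, frames {8,0}
5 → miss, frames {8,0,5}
0 → hit
9 → miss, evict 8, frames {5,0,9}
0 → hit
3 → miss, evict 5, frames {9,0,3}
8 → miss, evict 9, frames {0,3,8}
5 → miss, evict 0, frames {3,8,5}
3 → hit
5 → hit
3 → hit
Page faults: 7.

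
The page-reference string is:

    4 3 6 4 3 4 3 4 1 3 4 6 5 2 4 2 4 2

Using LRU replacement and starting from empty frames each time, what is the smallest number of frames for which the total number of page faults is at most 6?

f=1: 18 faults
f=2: 12 faults
f=3: 8 faults
f=4: 6 faults
f=5: 6 faults
f=6: 6 faults
Smallest f with faults ≤ 6 is 4.

4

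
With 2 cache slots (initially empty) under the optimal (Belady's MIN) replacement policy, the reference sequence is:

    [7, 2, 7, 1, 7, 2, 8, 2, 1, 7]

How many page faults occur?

7

7: miss, frames (7)
2: miss, frames (7 2)
7: hit
1: miss, evict 2, frames (7 1)
7: hit
2: miss, evict 7, frames (1 2)
8: miss, evict 1, frames (2 8)
2: hit
1: miss, evict 8, frames (2 1)
7: miss, evict 1, frames (2 7)
Page faults: 7.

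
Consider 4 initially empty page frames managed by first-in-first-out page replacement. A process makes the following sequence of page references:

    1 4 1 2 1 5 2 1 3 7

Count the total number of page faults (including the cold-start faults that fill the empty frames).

6

1 -> fault, frames {1}
4 -> fault, frames {1,4}
1 -> hit
2 -> fault, frames {1,4,2}
1 -> hit
5 -> fault, frames {1,4,2,5}
2 -> hit
1 -> hit
3 -> fault, evict 1, frames {4,2,5,3}
7 -> fault, evict 4, frames {2,5,3,7}
Page faults: 6.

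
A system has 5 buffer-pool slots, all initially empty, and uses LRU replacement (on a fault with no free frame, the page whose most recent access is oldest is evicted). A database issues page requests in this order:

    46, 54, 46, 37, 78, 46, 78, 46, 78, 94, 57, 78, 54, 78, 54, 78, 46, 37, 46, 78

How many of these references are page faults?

8

46 → miss, frames (46)
54 → miss, frames (46 54)
46 → hit
37 → miss, frames (54 46 37)
78 → miss, frames (54 46 37 78)
46 → hit
78 → hit
46 → hit
78 → hit
94 → miss, frames (54 37 46 78 94)
57 → miss, evict 54, frames (37 46 78 94 57)
78 → hit
54 → miss, evict 37, frames (46 94 57 78 54)
78 → hit
54 → hit
78 → hit
46 → hit
37 → miss, evict 94, frames (57 54 78 46 37)
46 → hit
78 → hit
Page faults: 8.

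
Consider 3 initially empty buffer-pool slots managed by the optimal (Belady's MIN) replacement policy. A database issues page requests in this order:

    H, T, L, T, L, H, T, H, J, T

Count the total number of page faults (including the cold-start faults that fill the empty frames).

H → miss, frames (H)
T → miss, frames (H T)
L → miss, frames (H T L)
T → hit
L → hit
H → hit
T → hit
H → hit
J → miss, evict L, frames (H T J)
T → hit
Page faults: 4.

4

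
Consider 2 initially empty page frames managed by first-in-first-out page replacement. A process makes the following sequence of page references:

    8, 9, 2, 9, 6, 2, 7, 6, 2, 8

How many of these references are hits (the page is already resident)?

3

8: fault, frames [8]
9: fault, frames [8, 9]
2: fault, evict 8, frames [9, 2]
9: hit
6: fault, evict 9, frames [2, 6]
2: hit
7: fault, evict 2, frames [6, 7]
6: hit
2: fault, evict 6, frames [7, 2]
8: fault, evict 7, frames [2, 8]
Hits: 3.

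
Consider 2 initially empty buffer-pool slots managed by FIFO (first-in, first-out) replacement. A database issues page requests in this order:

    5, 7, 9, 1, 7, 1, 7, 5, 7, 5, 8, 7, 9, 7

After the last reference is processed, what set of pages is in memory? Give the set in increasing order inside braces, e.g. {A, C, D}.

5 -> miss, frames (5)
7 -> miss, frames (5 7)
9 -> miss, evict 5, frames (7 9)
1 -> miss, evict 7, frames (9 1)
7 -> miss, evict 9, frames (1 7)
1 -> hit
7 -> hit
5 -> miss, evict 1, frames (7 5)
7 -> hit
5 -> hit
8 -> miss, evict 7, frames (5 8)
7 -> miss, evict 5, frames (8 7)
9 -> miss, evict 8, frames (7 9)
7 -> hit

{7, 9}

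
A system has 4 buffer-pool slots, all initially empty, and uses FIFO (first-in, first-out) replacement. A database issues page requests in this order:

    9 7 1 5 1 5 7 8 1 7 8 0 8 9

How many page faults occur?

9: miss, frames [9]
7: miss, frames [9, 7]
1: miss, frames [9, 7, 1]
5: miss, frames [9, 7, 1, 5]
1: hit
5: hit
7: hit
8: miss, evict 9, frames [7, 1, 5, 8]
1: hit
7: hit
8: hit
0: miss, evict 7, frames [1, 5, 8, 0]
8: hit
9: miss, evict 1, frames [5, 8, 0, 9]
Page faults: 7.

7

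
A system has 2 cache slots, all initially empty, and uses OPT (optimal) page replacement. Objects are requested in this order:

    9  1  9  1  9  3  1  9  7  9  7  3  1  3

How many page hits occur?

9 → miss, frames [9]
1 → miss, frames [9, 1]
9 → hit
1 → hit
9 → hit
3 → miss, evict 9, frames [1, 3]
1 → hit
9 → miss, evict 1, frames [3, 9]
7 → miss, evict 3, frames [9, 7]
9 → hit
7 → hit
3 → miss, evict 7, frames [9, 3]
1 → miss, evict 9, frames [3, 1]
3 → hit
Hits: 7.

7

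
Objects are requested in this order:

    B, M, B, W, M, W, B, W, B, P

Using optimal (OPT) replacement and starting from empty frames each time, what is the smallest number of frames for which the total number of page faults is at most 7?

2

f=1: 10 faults
f=2: 5 faults
f=3: 4 faults
f=4: 4 faults
Smallest f with faults ≤ 7 is 2.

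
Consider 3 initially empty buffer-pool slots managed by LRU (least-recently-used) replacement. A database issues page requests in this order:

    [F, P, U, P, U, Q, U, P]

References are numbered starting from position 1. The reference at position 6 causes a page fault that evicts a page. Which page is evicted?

F

pos 1: F: fault, frames (F)
pos 2: P: fault, frames (F P)
pos 3: U: fault, frames (F P U)
pos 4: P: hit
pos 5: U: hit
pos 6: Q: fault, evict F, frames (P U Q)
At position 6, page F is evicted.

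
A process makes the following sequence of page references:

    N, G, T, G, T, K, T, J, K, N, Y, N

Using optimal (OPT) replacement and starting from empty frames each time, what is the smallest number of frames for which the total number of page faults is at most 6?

f=1: 12 faults
f=2: 7 faults
f=3: 6 faults
f=4: 6 faults
f=5: 6 faults
f=6: 6 faults
Smallest f with faults ≤ 6 is 3.

3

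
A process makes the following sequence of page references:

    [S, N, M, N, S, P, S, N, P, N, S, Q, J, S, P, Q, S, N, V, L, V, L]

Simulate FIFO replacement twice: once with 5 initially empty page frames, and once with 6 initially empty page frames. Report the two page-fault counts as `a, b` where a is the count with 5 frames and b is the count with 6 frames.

10, 8

5 frames: F F F . . F . . . . . F F F . . . F F F . . → 10 faults.
6 frames: F F F . . F . . . . . F F . . . . . F F . . → 8 faults.
8 < 10: adding a frame reduced faults, as is typical.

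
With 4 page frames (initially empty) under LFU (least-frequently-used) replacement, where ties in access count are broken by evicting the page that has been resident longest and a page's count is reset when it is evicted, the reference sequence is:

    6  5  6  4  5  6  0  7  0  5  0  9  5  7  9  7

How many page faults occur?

9

6 → miss, frames (6)
5 → miss, frames (6 5)
6 → hit
4 → miss, frames (6 5 4)
5 → hit
6 → hit
0 → miss, frames (6 5 4 0)
7 → miss, evict 4, frames (6 5 0 7)
0 → hit
5 → hit
0 → hit
9 → miss, evict 7, frames (6 5 0 9)
5 → hit
7 → miss, evict 9, frames (6 5 0 7)
9 → miss, evict 7, frames (6 5 0 9)
7 → miss, evict 9, frames (6 5 0 7)
Page faults: 9.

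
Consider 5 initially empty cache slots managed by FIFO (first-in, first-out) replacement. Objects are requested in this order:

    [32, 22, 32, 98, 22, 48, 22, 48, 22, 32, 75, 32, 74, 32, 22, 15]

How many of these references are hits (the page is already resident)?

32 → miss, frames {32}
22 → miss, frames {32,22}
32 → hit
98 → miss, frames {32,22,98}
22 → hit
48 → miss, frames {32,22,98,48}
22 → hit
48 → hit
22 → hit
32 → hit
75 → miss, frames {32,22,98,48,75}
32 → hit
74 → miss, evict 32, frames {22,98,48,75,74}
32 → miss, evict 22, frames {98,48,75,74,32}
22 → miss, evict 98, frames {48,75,74,32,22}
15 → miss, evict 48, frames {75,74,32,22,15}
Hits: 7.

7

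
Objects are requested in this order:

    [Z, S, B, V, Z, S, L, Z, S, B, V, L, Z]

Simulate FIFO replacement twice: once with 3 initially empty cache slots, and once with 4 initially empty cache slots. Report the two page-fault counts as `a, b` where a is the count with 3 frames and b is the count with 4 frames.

10, 11

3 frames: F F F F F F F . . F F . F → 10 faults.
4 frames: F F F F . . F F F F F F F → 11 faults.
11 > 10: adding a frame increased faults — Belady's anomaly.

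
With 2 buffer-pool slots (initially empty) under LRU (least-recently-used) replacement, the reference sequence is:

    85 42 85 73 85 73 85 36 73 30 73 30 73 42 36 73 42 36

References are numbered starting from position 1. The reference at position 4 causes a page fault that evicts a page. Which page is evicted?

pos 1: 85: miss, frames {85}
pos 2: 42: miss, frames {85,42}
pos 3: 85: hit
pos 4: 73: miss, evict 42, frames {85,73}
At position 4, page 42 is evicted.

42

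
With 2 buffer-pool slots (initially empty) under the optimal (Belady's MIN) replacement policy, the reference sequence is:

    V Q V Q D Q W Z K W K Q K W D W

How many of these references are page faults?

9

V: fault, frames {V}
Q: fault, frames {V,Q}
V: hit
Q: hit
D: fault, evict V, frames {Q,D}
Q: hit
W: fault, evict D, frames {Q,W}
Z: fault, evict Q, frames {W,Z}
K: fault, evict Z, frames {W,K}
W: hit
K: hit
Q: fault, evict W, frames {K,Q}
K: hit
W: fault, evict Q, frames {K,W}
D: fault, evict K, frames {W,D}
W: hit
Page faults: 9.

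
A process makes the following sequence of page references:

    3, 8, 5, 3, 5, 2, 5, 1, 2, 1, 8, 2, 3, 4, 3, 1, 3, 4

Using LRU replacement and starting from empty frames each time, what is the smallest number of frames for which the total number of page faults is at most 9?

f=1: 18 faults
f=2: 13 faults
f=3: 9 faults
f=4: 9 faults
f=5: 6 faults
f=6: 6 faults
Smallest f with faults ≤ 9 is 3.

3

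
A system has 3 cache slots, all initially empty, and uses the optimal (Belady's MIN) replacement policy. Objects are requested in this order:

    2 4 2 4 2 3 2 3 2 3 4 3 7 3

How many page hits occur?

10

2: miss, frames [2]
4: miss, frames [2, 4]
2: hit
4: hit
2: hit
3: miss, frames [2, 4, 3]
2: hit
3: hit
2: hit
3: hit
4: hit
3: hit
7: miss, evict 4, frames [2, 3, 7]
3: hit
Hits: 10.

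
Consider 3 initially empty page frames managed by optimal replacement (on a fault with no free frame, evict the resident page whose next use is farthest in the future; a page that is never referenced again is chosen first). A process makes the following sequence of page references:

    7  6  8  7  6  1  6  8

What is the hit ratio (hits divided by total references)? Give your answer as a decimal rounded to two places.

0.50

7 → miss, frames {7}
6 → miss, frames {7,6}
8 → miss, frames {7,6,8}
7 → hit
6 → hit
1 → miss, evict 7, frames {6,8,1}
6 → hit
8 → hit
Hits: 4 of 8 references → 4/8 = 0.5000.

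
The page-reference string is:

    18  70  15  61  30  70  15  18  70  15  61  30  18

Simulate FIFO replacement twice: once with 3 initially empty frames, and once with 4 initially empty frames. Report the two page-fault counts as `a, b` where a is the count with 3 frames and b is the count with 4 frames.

10, 11

3 frames: F F F F F F F F . . F F . → 10 faults.
4 frames: F F F F F . . F F F F F F → 11 faults.
11 > 10: adding a frame increased faults — Belady's anomaly.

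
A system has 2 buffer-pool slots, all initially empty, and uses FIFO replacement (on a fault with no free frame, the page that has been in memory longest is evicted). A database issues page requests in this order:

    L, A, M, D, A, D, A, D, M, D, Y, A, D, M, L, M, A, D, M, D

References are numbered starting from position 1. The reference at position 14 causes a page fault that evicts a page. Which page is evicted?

pos 1: L -> miss, frames {L}
pos 2: A -> miss, frames {L,A}
pos 3: M -> miss, evict L, frames {A,M}
pos 4: D -> miss, evict A, frames {M,D}
pos 5: A -> miss, evict M, frames {D,A}
pos 6: D -> hit
pos 7: A -> hit
pos 8: D -> hit
pos 9: M -> miss, evict D, frames {A,M}
pos 10: D -> miss, evict A, frames {M,D}
pos 11: Y -> miss, evict M, frames {D,Y}
pos 12: A -> miss, evict D, frames {Y,A}
pos 13: D -> miss, evict Y, frames {A,D}
pos 14: M -> miss, evict A, frames {D,M}
At position 14, page A is evicted.

A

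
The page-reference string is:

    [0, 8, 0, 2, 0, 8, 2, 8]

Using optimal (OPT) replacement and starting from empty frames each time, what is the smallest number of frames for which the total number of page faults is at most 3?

3

f=1: 8 faults
f=2: 4 faults
f=3: 3 faults
Smallest f with faults ≤ 3 is 3.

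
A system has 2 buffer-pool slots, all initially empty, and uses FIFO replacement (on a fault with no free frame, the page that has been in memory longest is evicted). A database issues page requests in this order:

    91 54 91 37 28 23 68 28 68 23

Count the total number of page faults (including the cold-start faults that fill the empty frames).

91 → miss, frames (91)
54 → miss, frames (91 54)
91 → hit
37 → miss, evict 91, frames (54 37)
28 → miss, evict 54, frames (37 28)
23 → miss, evict 37, frames (28 23)
68 → miss, evict 28, frames (23 68)
28 → miss, evict 23, frames (68 28)
68 → hit
23 → miss, evict 68, frames (28 23)
Page faults: 8.

8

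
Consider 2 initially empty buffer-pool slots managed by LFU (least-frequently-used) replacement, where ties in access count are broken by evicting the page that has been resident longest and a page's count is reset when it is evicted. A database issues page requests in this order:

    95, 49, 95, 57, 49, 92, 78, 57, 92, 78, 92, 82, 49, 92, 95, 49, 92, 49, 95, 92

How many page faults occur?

95 → fault, frames (95)
49 → fault, frames (95 49)
95 → hit
57 → fault, evict 49, frames (95 57)
49 → fault, evict 57, frames (95 49)
92 → fault, evict 49, frames (95 92)
78 → fault, evict 92, frames (95 78)
57 → fault, evict 78, frames (95 57)
92 → fault, evict 57, frames (95 92)
78 → fault, evict 92, frames (95 78)
92 → fault, evict 78, frames (95 92)
82 → fault, evict 92, frames (95 82)
49 → fault, evict 82, frames (95 49)
92 → fault, evict 49, frames (95 92)
95 → hit
49 → fault, evict 92, frames (95 49)
92 → fault, evict 49, frames (95 92)
49 → fault, evict 92, frames (95 49)
95 → hit
92 → fault, evict 49, frames (95 92)
Page faults: 17.

17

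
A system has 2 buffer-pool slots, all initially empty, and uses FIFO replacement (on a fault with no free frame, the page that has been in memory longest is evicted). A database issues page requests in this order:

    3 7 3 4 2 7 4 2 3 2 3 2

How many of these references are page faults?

8

3 → fault, frames {3}
7 → fault, frames {3,7}
3 → hit
4 → fault, evict 3, frames {7,4}
2 → fault, evict 7, frames {4,2}
7 → fault, evict 4, frames {2,7}
4 → fault, evict 2, frames {7,4}
2 → fault, evict 7, frames {4,2}
3 → fault, evict 4, frames {2,3}
2 → hit
3 → hit
2 → hit
Page faults: 8.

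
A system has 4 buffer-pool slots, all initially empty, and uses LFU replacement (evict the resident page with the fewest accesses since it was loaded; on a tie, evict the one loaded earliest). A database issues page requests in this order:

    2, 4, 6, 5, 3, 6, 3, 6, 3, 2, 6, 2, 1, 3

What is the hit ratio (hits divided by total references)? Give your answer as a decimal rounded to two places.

0.50

2 -> fault, frames [2]
4 -> fault, frames [2, 4]
6 -> fault, frames [2, 4, 6]
5 -> fault, frames [2, 4, 6, 5]
3 -> fault, evict 2, frames [4, 6, 5, 3]
6 -> hit
3 -> hit
6 -> hit
3 -> hit
2 -> fault, evict 4, frames [6, 5, 3, 2]
6 -> hit
2 -> hit
1 -> fault, evict 5, frames [6, 3, 2, 1]
3 -> hit
Hits: 7 of 14 references → 7/14 = 0.5000.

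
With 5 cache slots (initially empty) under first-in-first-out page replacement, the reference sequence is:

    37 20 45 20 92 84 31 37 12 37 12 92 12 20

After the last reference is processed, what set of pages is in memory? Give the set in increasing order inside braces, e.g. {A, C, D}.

{12, 20, 31, 37, 84}

37 -> miss, frames [37]
20 -> miss, frames [37, 20]
45 -> miss, frames [37, 20, 45]
20 -> hit
92 -> miss, frames [37, 20, 45, 92]
84 -> miss, frames [37, 20, 45, 92, 84]
31 -> miss, evict 37, frames [20, 45, 92, 84, 31]
37 -> miss, evict 20, frames [45, 92, 84, 31, 37]
12 -> miss, evict 45, frames [92, 84, 31, 37, 12]
37 -> hit
12 -> hit
92 -> hit
12 -> hit
20 -> miss, evict 92, frames [84, 31, 37, 12, 20]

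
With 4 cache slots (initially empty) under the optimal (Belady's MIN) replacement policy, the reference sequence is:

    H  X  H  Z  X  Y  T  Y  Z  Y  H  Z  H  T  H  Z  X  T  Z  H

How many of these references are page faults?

H → miss, frames [H]
X → miss, frames [H, X]
H → hit
Z → miss, frames [H, X, Z]
X → hit
Y → miss, frames [H, X, Z, Y]
T → miss, evict X, frames [H, Z, Y, T]
Y → hit
Z → hit
Y → hit
H → hit
Z → hit
H → hit
T → hit
H → hit
Z → hit
X → miss, evict Y, frames [H, Z, T, X]
T → hit
Z → hit
H → hit
Page faults: 6.

6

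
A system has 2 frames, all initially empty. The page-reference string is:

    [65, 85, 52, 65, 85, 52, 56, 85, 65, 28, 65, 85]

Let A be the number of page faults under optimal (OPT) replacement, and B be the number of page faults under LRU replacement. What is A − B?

-3

Under OPT: F F F . F . F . F F . F → 8 faults.
Under LRU: F F F F F F F F F F . F → 11 faults.
A − B = 8 − 11 = -3.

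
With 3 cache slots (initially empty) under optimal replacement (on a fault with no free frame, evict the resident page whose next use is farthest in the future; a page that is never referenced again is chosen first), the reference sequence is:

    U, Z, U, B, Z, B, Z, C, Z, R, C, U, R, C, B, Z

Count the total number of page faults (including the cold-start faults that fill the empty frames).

U → miss, frames {U}
Z → miss, frames {U,Z}
U → hit
B → miss, frames {U,Z,B}
Z → hit
B → hit
Z → hit
C → miss, evict B, frames {U,Z,C}
Z → hit
R → miss, evict Z, frames {U,C,R}
C → hit
U → hit
R → hit
C → hit
B → miss, evict R, frames {U,C,B}
Z → miss, evict B, frames {U,C,Z}
Page faults: 7.

7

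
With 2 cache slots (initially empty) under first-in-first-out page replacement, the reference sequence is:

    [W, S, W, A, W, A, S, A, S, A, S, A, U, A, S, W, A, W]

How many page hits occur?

8

W -> miss, frames {W}
S -> miss, frames {W,S}
W -> hit
A -> miss, evict W, frames {S,A}
W -> miss, evict S, frames {A,W}
A -> hit
S -> miss, evict A, frames {W,S}
A -> miss, evict W, frames {S,A}
S -> hit
A -> hit
S -> hit
A -> hit
U -> miss, evict S, frames {A,U}
A -> hit
S -> miss, evict A, frames {U,S}
W -> miss, evict U, frames {S,W}
A -> miss, evict S, frames {W,A}
W -> hit
Hits: 8.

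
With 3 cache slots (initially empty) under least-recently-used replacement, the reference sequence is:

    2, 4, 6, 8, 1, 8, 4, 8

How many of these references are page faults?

2 → miss, frames (2)
4 → miss, frames (2 4)
6 → miss, frames (2 4 6)
8 → miss, evict 2, frames (4 6 8)
1 → miss, evict 4, frames (6 8 1)
8 → hit
4 → miss, evict 6, frames (1 8 4)
8 → hit
Page faults: 6.

6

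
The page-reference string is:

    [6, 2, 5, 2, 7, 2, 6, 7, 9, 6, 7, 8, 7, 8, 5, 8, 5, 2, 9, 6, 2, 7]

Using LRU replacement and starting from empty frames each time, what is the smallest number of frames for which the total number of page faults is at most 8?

6

f=1: 22 faults
f=2: 16 faults
f=3: 12 faults
f=4: 11 faults
f=5: 11 faults
f=6: 6 faults
Smallest f with faults ≤ 8 is 6.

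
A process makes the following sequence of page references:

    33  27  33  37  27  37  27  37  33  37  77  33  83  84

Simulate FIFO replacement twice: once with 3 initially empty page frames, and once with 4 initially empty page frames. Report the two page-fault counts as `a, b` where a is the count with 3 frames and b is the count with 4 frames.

7, 6

3 frames: F F . F . . . . . . F F F F → 7 faults.
4 frames: F F . F . . . . . . F . F F → 6 faults.
6 < 7: adding a frame reduced faults, as is typical.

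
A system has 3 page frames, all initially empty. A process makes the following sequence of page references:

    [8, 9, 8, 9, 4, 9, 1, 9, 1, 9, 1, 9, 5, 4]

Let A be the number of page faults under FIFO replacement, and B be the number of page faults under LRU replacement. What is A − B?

-1

Under FIFO: F F . . F . F . . . . . F . → 5 faults.
Under LRU: F F . . F . F . . . . . F F → 6 faults.
A − B = 5 − 6 = -1.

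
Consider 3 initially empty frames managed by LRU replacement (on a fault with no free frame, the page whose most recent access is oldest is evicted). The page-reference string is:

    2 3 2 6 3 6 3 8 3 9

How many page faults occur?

2 -> fault, frames (2)
3 -> fault, frames (2 3)
2 -> hit
6 -> fault, frames (3 2 6)
3 -> hit
6 -> hit
3 -> hit
8 -> fault, evict 2, frames (6 3 8)
3 -> hit
9 -> fault, evict 6, frames (8 3 9)
Page faults: 5.

5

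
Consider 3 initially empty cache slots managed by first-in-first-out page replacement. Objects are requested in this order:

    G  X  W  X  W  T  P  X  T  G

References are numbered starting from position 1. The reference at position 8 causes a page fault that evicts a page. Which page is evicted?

pos 1: G: fault, frames {G}
pos 2: X: fault, frames {G,X}
pos 3: W: fault, frames {G,X,W}
pos 4: X: hit
pos 5: W: hit
pos 6: T: fault, evict G, frames {X,W,T}
pos 7: P: fault, evict X, frames {W,T,P}
pos 8: X: fault, evict W, frames {T,P,X}
At position 8, page W is evicted.

W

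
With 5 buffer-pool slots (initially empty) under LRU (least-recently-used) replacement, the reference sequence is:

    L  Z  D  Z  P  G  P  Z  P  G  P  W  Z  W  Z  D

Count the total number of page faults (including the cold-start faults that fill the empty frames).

6

L: miss, frames {L}
Z: miss, frames {L,Z}
D: miss, frames {L,Z,D}
Z: hit
P: miss, frames {L,D,Z,P}
G: miss, frames {L,D,Z,P,G}
P: hit
Z: hit
P: hit
G: hit
P: hit
W: miss, evict L, frames {D,Z,G,P,W}
Z: hit
W: hit
Z: hit
D: hit
Page faults: 6.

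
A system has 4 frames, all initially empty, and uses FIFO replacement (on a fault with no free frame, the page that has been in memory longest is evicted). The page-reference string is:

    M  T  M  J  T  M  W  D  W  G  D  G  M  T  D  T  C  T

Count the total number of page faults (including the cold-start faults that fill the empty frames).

9

M → miss, frames (M)
T → miss, frames (M T)
M → hit
J → miss, frames (M T J)
T → hit
M → hit
W → miss, frames (M T J W)
D → miss, evict M, frames (T J W D)
W → hit
G → miss, evict T, frames (J W D G)
D → hit
G → hit
M → miss, evict J, frames (W D G M)
T → miss, evict W, frames (D G M T)
D → hit
T → hit
C → miss, evict D, frames (G M T C)
T → hit
Page faults: 9.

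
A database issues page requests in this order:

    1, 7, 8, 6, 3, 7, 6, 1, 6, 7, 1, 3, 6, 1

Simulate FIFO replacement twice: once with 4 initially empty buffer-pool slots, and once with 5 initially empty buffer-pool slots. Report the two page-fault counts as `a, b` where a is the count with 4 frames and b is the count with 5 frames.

7, 5

4 frames: F F F F F . . F . F . . . . → 7 faults.
5 frames: F F F F F . . . . . . . . . → 5 faults.
5 < 7: adding a frame reduced faults, as is typical.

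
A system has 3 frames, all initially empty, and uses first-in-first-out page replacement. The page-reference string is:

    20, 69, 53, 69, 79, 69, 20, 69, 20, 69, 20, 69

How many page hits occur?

6

20: fault, frames {20}
69: fault, frames {20,69}
53: fault, frames {20,69,53}
69: hit
79: fault, evict 20, frames {69,53,79}
69: hit
20: fault, evict 69, frames {53,79,20}
69: fault, evict 53, frames {79,20,69}
20: hit
69: hit
20: hit
69: hit
Hits: 6.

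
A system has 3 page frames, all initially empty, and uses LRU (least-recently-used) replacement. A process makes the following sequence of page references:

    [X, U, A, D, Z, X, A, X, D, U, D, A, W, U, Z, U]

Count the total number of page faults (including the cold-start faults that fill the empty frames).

X: miss, frames [X]
U: miss, frames [X, U]
A: miss, frames [X, U, A]
D: miss, evict X, frames [U, A, D]
Z: miss, evict U, frames [A, D, Z]
X: miss, evict A, frames [D, Z, X]
A: miss, evict D, frames [Z, X, A]
X: hit
D: miss, evict Z, frames [A, X, D]
U: miss, evict A, frames [X, D, U]
D: hit
A: miss, evict X, frames [U, D, A]
W: miss, evict U, frames [D, A, W]
U: miss, evict D, frames [A, W, U]
Z: miss, evict A, frames [W, U, Z]
U: hit
Page faults: 13.

13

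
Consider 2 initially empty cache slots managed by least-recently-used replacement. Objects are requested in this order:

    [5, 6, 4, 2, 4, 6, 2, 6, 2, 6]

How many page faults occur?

5: fault, frames {5}
6: fault, frames {5,6}
4: fault, evict 5, frames {6,4}
2: fault, evict 6, frames {4,2}
4: hit
6: fault, evict 2, frames {4,6}
2: fault, evict 4, frames {6,2}
6: hit
2: hit
6: hit
Page faults: 6.

6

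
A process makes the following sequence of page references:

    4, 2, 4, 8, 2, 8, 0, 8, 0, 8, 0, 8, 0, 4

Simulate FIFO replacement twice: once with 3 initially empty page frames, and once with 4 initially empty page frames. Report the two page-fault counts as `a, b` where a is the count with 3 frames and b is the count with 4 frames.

3 frames: F F . F . . F . . . . . . F → 5 faults.
4 frames: F F . F . . F . . . . . . . → 4 faults.
4 < 5: adding a frame reduced faults, as is typical.

5, 4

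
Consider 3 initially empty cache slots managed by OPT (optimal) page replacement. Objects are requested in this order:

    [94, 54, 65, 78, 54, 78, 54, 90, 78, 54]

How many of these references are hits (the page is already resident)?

5

94 -> miss, frames {94}
54 -> miss, frames {94,54}
65 -> miss, frames {94,54,65}
78 -> miss, evict 65, frames {94,54,78}
54 -> hit
78 -> hit
54 -> hit
90 -> miss, evict 94, frames {54,78,90}
78 -> hit
54 -> hit
Hits: 5.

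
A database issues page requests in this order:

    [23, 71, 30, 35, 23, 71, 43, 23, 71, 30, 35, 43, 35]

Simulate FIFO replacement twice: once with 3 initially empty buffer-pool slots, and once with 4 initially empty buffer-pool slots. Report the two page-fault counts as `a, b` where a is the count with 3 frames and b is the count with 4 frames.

9, 10

3 frames: F F F F F F F . . F F . . → 9 faults.
4 frames: F F F F . . F F F F F F . → 10 faults.
10 > 9: adding a frame increased faults — Belady's anomaly.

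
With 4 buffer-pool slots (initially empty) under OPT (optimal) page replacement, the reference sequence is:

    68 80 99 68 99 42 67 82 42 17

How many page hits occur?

68 -> fault, frames {68}
80 -> fault, frames {68,80}
99 -> fault, frames {68,80,99}
68 -> hit
99 -> hit
42 -> fault, frames {68,80,99,42}
67 -> fault, evict 99, frames {68,80,42,67}
82 -> fault, evict 67, frames {68,80,42,82}
42 -> hit
17 -> fault, evict 82, frames {68,80,42,17}
Hits: 3.

3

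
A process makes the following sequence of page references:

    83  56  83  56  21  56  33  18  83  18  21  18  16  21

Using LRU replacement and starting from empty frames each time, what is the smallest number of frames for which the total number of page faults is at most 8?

f=1: 14 faults
f=2: 9 faults
f=3: 8 faults
f=4: 8 faults
f=5: 6 faults
f=6: 6 faults
Smallest f with faults ≤ 8 is 3.

3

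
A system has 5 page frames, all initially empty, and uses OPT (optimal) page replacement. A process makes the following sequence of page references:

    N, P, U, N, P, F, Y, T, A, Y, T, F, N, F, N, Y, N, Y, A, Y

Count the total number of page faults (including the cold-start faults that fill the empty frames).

7

N → miss, frames {N}
P → miss, frames {N,P}
U → miss, frames {N,P,U}
N → hit
P → hit
F → miss, frames {N,P,U,F}
Y → miss, frames {N,P,U,F,Y}
T → miss, evict U, frames {N,P,F,Y,T}
A → miss, evict P, frames {N,F,Y,T,A}
Y → hit
T → hit
F → hit
N → hit
F → hit
N → hit
Y → hit
N → hit
Y → hit
A → hit
Y → hit
Page faults: 7.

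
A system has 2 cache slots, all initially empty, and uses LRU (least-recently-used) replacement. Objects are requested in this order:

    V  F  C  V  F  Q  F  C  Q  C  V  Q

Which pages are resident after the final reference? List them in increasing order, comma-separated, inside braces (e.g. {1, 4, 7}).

V → fault, frames {V}
F → fault, frames {V,F}
C → fault, evict V, frames {F,C}
V → fault, evict F, frames {C,V}
F → fault, evict C, frames {V,F}
Q → fault, evict V, frames {F,Q}
F → hit
C → fault, evict Q, frames {F,C}
Q → fault, evict F, frames {C,Q}
C → hit
V → fault, evict Q, frames {C,V}
Q → fault, evict C, frames {V,Q}

{Q, V}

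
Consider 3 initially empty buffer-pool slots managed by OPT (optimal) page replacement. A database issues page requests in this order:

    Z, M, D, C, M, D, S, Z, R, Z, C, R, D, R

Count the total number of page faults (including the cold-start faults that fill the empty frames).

8

Z -> miss, frames (Z)
M -> miss, frames (Z M)
D -> miss, frames (Z M D)
C -> miss, evict Z, frames (M D C)
M -> hit
D -> hit
S -> miss, evict M, frames (D C S)
Z -> miss, evict S, frames (D C Z)
R -> miss, evict D, frames (C Z R)
Z -> hit
C -> hit
R -> hit
D -> miss, evict Z, frames (C R D)
R -> hit
Page faults: 8.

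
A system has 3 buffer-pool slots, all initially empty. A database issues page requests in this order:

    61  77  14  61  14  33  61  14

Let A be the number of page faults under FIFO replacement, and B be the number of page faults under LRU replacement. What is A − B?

1

Under FIFO: F F F . . F F . → 5 faults.
Under LRU: F F F . . F . . → 4 faults.
A − B = 5 − 4 = 1.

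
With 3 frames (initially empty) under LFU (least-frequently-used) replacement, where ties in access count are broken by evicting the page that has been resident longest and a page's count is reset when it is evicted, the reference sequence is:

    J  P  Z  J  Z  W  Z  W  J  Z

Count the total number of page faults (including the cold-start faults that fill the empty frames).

4

J: miss, frames [J]
P: miss, frames [J, P]
Z: miss, frames [J, P, Z]
J: hit
Z: hit
W: miss, evict P, frames [J, Z, W]
Z: hit
W: hit
J: hit
Z: hit
Page faults: 4.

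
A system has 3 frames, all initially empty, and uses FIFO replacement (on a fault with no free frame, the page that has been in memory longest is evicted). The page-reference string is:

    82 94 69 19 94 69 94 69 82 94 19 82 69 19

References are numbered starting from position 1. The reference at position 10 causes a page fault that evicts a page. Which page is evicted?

pos 1: 82: fault, frames {82}
pos 2: 94: fault, frames {82,94}
pos 3: 69: fault, frames {82,94,69}
pos 4: 19: fault, evict 82, frames {94,69,19}
pos 5: 94: hit
pos 6: 69: hit
pos 7: 94: hit
pos 8: 69: hit
pos 9: 82: fault, evict 94, frames {69,19,82}
pos 10: 94: fault, evict 69, frames {19,82,94}
At position 10, page 69 is evicted.

69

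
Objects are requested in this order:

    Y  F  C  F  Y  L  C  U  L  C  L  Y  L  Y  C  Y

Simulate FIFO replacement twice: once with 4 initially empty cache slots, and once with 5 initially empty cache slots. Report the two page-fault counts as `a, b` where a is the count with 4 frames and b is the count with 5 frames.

6, 5

4 frames: F F F . . F . F . . . F . . . . → 6 faults.
5 frames: F F F . . F . F . . . . . . . . → 5 faults.
5 < 6: adding a frame reduced faults, as is typical.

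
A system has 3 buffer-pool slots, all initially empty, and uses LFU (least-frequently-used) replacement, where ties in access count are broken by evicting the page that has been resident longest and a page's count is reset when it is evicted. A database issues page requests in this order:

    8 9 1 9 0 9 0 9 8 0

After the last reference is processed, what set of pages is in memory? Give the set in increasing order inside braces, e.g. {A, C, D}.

{0, 8, 9}

8 → fault, frames (8)
9 → fault, frames (8 9)
1 → fault, frames (8 9 1)
9 → hit
0 → fault, evict 8, frames (9 1 0)
9 → hit
0 → hit
9 → hit
8 → fault, evict 1, frames (9 0 8)
0 → hit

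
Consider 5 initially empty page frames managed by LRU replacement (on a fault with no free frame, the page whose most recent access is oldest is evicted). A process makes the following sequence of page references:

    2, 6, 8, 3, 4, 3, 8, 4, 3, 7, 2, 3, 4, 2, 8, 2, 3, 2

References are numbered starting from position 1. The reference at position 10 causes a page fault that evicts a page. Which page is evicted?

pos 1: 2 → miss, frames {2}
pos 2: 6 → miss, frames {2,6}
pos 3: 8 → miss, frames {2,6,8}
pos 4: 3 → miss, frames {2,6,8,3}
pos 5: 4 → miss, frames {2,6,8,3,4}
pos 6: 3 → hit
pos 7: 8 → hit
pos 8: 4 → hit
pos 9: 3 → hit
pos 10: 7 → miss, evict 2, frames {6,8,4,3,7}
At position 10, page 2 is evicted.

2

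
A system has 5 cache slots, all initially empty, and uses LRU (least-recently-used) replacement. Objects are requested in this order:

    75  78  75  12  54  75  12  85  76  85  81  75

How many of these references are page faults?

7

75 -> miss, frames (75)
78 -> miss, frames (75 78)
75 -> hit
12 -> miss, frames (78 75 12)
54 -> miss, frames (78 75 12 54)
75 -> hit
12 -> hit
85 -> miss, frames (78 54 75 12 85)
76 -> miss, evict 78, frames (54 75 12 85 76)
85 -> hit
81 -> miss, evict 54, frames (75 12 76 85 81)
75 -> hit
Page faults: 7.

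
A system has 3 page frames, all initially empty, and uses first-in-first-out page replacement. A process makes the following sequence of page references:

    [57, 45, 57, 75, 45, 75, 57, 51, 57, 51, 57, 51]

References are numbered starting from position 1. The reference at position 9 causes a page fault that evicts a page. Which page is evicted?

pos 1: 57 → fault, frames {57}
pos 2: 45 → fault, frames {57,45}
pos 3: 57 → hit
pos 4: 75 → fault, frames {57,45,75}
pos 5: 45 → hit
pos 6: 75 → hit
pos 7: 57 → hit
pos 8: 51 → fault, evict 57, frames {45,75,51}
pos 9: 57 → fault, evict 45, frames {75,51,57}
At position 9, page 45 is evicted.

45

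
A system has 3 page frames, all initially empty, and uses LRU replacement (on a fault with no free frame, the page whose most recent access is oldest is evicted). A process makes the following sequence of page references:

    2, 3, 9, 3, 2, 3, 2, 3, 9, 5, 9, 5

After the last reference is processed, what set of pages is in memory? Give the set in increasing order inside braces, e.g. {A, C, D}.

2 → fault, frames (2)
3 → fault, frames (2 3)
9 → fault, frames (2 3 9)
3 → hit
2 → hit
3 → hit
2 → hit
3 → hit
9 → hit
5 → fault, evict 2, frames (3 9 5)
9 → hit
5 → hit

{3, 5, 9}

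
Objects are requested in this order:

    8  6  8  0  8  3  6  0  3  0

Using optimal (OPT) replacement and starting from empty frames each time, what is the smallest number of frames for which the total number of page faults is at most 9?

2

f=1: 10 faults
f=2: 6 faults
f=3: 4 faults
f=4: 4 faults
Smallest f with faults ≤ 9 is 2.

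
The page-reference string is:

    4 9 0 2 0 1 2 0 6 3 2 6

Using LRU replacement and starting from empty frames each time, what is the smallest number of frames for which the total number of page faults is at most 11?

f=1: 12 faults
f=2: 11 faults
f=3: 8 faults
f=4: 7 faults
f=5: 7 faults
f=6: 7 faults
f=7: 7 faults
Smallest f with faults ≤ 11 is 2.

2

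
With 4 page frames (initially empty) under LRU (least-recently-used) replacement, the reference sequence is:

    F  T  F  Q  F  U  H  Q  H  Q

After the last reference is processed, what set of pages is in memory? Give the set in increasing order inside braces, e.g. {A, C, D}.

F -> fault, frames (F)
T -> fault, frames (F T)
F -> hit
Q -> fault, frames (T F Q)
F -> hit
U -> fault, frames (T Q F U)
H -> fault, evict T, frames (Q F U H)
Q -> hit
H -> hit
Q -> hit

{F, H, Q, U}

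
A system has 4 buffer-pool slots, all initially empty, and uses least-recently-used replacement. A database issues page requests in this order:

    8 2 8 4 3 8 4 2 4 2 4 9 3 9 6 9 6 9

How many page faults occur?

8 -> miss, frames (8)
2 -> miss, frames (8 2)
8 -> hit
4 -> miss, frames (2 8 4)
3 -> miss, frames (2 8 4 3)
8 -> hit
4 -> hit
2 -> hit
4 -> hit
2 -> hit
4 -> hit
9 -> miss, evict 3, frames (8 2 4 9)
3 -> miss, evict 8, frames (2 4 9 3)
9 -> hit
6 -> miss, evict 2, frames (4 3 9 6)
9 -> hit
6 -> hit
9 -> hit
Page faults: 7.

7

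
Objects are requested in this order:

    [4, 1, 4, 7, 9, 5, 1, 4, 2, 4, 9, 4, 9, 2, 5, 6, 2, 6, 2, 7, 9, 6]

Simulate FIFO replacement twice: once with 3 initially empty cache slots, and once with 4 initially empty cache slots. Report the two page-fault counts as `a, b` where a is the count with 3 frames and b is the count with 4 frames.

3 frames: F F . F F F F F F . F . . . F F F . . F F F → 15 faults.
4 frames: F F . F F F . F F . . . . . . F . . . F F . → 10 faults.
10 < 15: adding a frame reduced faults, as is typical.

15, 10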